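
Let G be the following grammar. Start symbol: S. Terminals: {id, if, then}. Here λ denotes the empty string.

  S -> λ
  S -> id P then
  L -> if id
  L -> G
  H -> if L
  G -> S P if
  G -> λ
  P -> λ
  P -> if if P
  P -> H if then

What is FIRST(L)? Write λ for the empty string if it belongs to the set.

FIRST(S) = {λ, id}
FIRST(H) = {if}
FIRST(P) = {λ, if}  (via H if then)
FIRST(G) = {λ, id, if}  (via S P if)
FIRST(L) = {λ, id, if}  (via G)

{λ, id, if}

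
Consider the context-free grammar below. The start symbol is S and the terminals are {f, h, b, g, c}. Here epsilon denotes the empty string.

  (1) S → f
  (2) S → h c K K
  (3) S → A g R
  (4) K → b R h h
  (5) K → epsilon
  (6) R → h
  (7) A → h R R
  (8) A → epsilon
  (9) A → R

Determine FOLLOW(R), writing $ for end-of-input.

FIRST(K): from K→b R h h we get {b}; from K→epsilon we get {epsilon}. So FIRST(K) = {epsilon, b}.
FIRST(R): from R→h we get {h}. So FIRST(R) = {h}.
FIRST(A): from A→h R R we get {h}; from A→epsilon we get {epsilon}; from A→R we get {h}. So FIRST(A) = {epsilon, h}.
FIRST(S): from S→f we get {f}; from S→h c K K we get {h}; from S→A g R we get {g, h}. So FIRST(S) = {f, g, h}.
FOLLOW(S) includes $ since S is the start symbol.
FOLLOW(S): S appears on no right-hand side. Thus FOLLOW(S) = {$}.
FOLLOW(K): in S→h c K K (occurrence 1), K is followed by K with FIRST {epsilon, b}; in S→h c K K (occurrence 1), the suffix after K is nullable, so FOLLOW(K) ⊇ FOLLOW(S) = {$}; in S→h c K K (occurrence 2), the suffix after K is empty, so FOLLOW(K) ⊇ FOLLOW(S) = {$}. Thus FOLLOW(K) = {$, b}.
FOLLOW(A): in S→A g R, A is followed by g R with FIRST {g}. Thus FOLLOW(A) = {g}.
FOLLOW(R): in S→A g R, the suffix after R is empty, so FOLLOW(R) ⊇ FOLLOW(S) = {$}; in K→b R h h, R is followed by h h with FIRST {h}; in A→h R R (occurrence 1), R is followed by R with FIRST {h}; in A→h R R (occurrence 2), the suffix after R is empty, so FOLLOW(R) ⊇ FOLLOW(A) = {g}; in A→R, the suffix after R is empty, so FOLLOW(R) ⊇ FOLLOW(A) = {g}. Thus FOLLOW(R) = {$, g, h}.

{$, g, h}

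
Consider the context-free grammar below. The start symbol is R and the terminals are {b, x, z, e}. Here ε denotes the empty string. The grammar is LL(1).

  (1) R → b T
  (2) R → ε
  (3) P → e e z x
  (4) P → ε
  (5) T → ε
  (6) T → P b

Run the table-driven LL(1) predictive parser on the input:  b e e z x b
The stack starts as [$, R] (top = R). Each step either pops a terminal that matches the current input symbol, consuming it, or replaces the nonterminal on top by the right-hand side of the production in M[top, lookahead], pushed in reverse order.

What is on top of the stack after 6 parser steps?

z

step 1: stack=$ R  input=b e e z x b $  — expand R → b T
step 2: stack=$ T b  input=b e e z x b $  — match b
step 3: stack=$ T  input=e e z x b $  — expand T → P b
step 4: stack=$ b P  input=e e z x b $  — expand P → e e z x
step 5: stack=$ b x z e e  input=e e z x b $  — match e
step 6: stack=$ b x z e  input=e z x b $  — match e
Stack after step 6: $ b x z (top = z).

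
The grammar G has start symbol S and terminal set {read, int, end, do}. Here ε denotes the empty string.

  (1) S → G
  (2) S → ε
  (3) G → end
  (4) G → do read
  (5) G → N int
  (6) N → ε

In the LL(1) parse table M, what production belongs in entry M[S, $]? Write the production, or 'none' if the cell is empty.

S → ε

FIRST(N): from N→ε we get {ε}. So FIRST(N) = {ε}.
FIRST(G): from G→end we get {end}; from G→do read we get {do}; from G→N int we get {int}. So FIRST(G) = {do, end, int}.
FIRST(S): from S→G we get {do, end, int}; from S→ε we get {ε}. So FIRST(S) = {ε, do, end, int}.
FOLLOW(S) includes $ since S is the start symbol.
FOLLOW(S): S appears on no right-hand side. Thus FOLLOW(S) = {$}.
For S → G: FIRST(G) = {do, end, int}, so it goes in M[S, t] for t ∈ {do, end, int}.
For S → ε: FIRST(ε) = {ε}, so it goes in M[S, t] for t ∈ {}; since ε ∈ FIRST, also for every t ∈ FOLLOW(S) = {$}.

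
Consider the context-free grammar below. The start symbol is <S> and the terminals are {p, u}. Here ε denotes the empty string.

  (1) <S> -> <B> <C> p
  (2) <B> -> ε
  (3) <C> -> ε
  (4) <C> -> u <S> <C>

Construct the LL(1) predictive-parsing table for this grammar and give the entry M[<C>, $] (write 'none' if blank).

FIRST(<B>): from <B>->ε we get {ε}. So FIRST(<B>) = {ε}.
FIRST(<C>): from <C>->ε we get {ε}; from <C>->u <S> <C> we get {u}. So FIRST(<C>) = {ε, u}.
FIRST(<S>): from <S>-><B> <C> p we get {p, u}. So FIRST(<S>) = {p, u}.
FOLLOW(<S>) includes $ since <S> is the start symbol.
FOLLOW(<C>): in <S>-><B> <C> p, <C> is followed by p with FIRST {p}; in <C>->u <S> <C>, the suffix after <C> is empty (adds nothing new). Thus FOLLOW(<C>) = {p}.
For <C> -> ε: FIRST(ε) = {ε}, so it goes in M[<C>, t] for t ∈ {}; since ε ∈ FIRST, also for every t ∈ FOLLOW(<C>) = {p}.
For <C> -> u <S> <C>: FIRST(u <S> <C>) = {u}, so it goes in M[<C>, t] for t ∈ {u}.
None of these place a production in M[<C>, $].

none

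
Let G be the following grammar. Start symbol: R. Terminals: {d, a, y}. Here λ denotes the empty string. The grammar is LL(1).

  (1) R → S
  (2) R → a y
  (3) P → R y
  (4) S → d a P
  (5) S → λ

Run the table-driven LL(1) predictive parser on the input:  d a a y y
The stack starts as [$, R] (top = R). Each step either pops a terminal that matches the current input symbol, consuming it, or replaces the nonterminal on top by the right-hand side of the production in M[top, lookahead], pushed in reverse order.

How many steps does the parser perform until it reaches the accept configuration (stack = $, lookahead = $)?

9

step 1: stack=$ R  input=d a a y y $  — expand R → S
step 2: stack=$ S  input=d a a y y $  — expand S → d a P
step 3: stack=$ P a d  input=d a a y y $  — match d
step 4: stack=$ P a  input=a a y y $  — match a
step 5: stack=$ P  input=a y y $  — expand P → R y
step 6: stack=$ y R  input=a y y $  — expand R → a y
step 7: stack=$ y y a  input=a y y $  — match a
step 8: stack=$ y y  input=y y $  — match y
step 9: stack=$ y  input=y $  — match y
Accept reached after 9 steps.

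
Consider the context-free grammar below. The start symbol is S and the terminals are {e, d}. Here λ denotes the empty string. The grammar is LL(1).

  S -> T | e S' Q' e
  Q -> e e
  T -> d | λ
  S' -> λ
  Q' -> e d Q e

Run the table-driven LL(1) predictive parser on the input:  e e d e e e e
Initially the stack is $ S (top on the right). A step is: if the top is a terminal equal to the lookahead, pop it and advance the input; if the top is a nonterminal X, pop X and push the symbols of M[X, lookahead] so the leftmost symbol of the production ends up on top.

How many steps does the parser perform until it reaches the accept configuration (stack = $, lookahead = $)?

11

step 1: stack=$ S  input=e e d e e e e $  — expand S -> e S' Q' e
step 2: stack=$ e Q' S' e  input=e e d e e e e $  — match e
step 3: stack=$ e Q' S'  input=e d e e e e $  — expand S' -> λ
step 4: stack=$ e Q'  input=e d e e e e $  — expand Q' -> e d Q e
step 5: stack=$ e e Q d e  input=e d e e e e $  — match e
step 6: stack=$ e e Q d  input=d e e e e $  — match d
step 7: stack=$ e e Q  input=e e e e $  — expand Q -> e e
step 8: stack=$ e e e e  input=e e e e $  — match e
step 9: stack=$ e e e  input=e e e $  — match e
step 10: stack=$ e e  input=e e $  — match e
step 11: stack=$ e  input=e $  — match e
Accept reached after 11 steps.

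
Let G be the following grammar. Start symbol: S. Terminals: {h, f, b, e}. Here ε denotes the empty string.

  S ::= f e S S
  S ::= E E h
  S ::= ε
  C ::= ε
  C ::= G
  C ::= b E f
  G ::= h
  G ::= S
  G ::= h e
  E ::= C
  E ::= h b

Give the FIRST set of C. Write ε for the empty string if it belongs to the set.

{ε, b, f, h}

FIRST(S) = {ε, b, f, h}  (via E E h)
FIRST(G) = {ε, b, f, h}  (via S)
FIRST(C) = {ε, b, f, h}  (via G)
FIRST(E) = {ε, b, f, h}  (via C)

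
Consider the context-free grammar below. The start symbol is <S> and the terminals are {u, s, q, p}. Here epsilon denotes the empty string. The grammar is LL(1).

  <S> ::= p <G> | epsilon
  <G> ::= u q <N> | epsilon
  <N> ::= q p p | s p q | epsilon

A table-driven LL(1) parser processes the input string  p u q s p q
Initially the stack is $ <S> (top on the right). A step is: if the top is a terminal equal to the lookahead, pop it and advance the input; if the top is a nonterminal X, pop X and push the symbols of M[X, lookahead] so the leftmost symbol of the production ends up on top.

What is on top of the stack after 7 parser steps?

p

     Stack      Input          Action
  1  $ <S>      p u q s p q $  expand <S> ::= p <G>
  2  $ <G> p    p u q s p q $  match p
  3  $ <G>      u q s p q $    expand <G> ::= u q <N>
  4  $ <N> q u  u q s p q $    match u
  5  $ <N> q    q s p q $      match q
  6  $ <N>      s p q $        expand <N> ::= s p q
  7  $ q p s    s p q $        match s
Stack after step 7: $ q p (top = p).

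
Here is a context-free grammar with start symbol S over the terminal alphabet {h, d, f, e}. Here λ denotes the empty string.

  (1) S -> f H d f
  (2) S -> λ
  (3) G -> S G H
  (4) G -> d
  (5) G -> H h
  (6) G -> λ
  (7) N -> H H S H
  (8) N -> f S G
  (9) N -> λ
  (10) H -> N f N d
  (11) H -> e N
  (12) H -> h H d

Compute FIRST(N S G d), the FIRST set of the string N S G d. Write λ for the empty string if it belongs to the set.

FIRST(S) = {λ, f}
FIRST(G) = {λ, d, e, f, h}  (via S G H, H h)
FIRST(N) = {λ, e, f, h}  (via H H S H)
FIRST(H) = {e, f, h}  (via N f N d)
FIRST(N S G d): take FIRST of each symbol in turn, carrying on past any symbol whose FIRST contains λ; result {d, e, f, h}.

{d, e, f, h}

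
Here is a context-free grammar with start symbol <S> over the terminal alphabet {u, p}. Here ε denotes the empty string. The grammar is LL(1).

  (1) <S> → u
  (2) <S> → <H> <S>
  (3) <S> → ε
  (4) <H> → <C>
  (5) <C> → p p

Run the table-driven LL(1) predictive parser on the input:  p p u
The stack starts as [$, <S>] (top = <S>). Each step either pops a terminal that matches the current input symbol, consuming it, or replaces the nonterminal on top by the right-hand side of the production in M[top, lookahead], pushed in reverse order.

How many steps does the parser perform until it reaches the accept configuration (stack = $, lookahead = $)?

     Stack      Input    Action
  1  $ <S>      p p u $  expand <S> → <H> <S>
  2  $ <S> <H>  p p u $  expand <H> → <C>
  3  $ <S> <C>  p p u $  expand <C> → p p
  4  $ <S> p p  p p u $  match p
  5  $ <S> p    p u $    match p
  6  $ <S>      u $      expand <S> → u
  7  $ u        u $      match u
Accept reached after 7 steps.

7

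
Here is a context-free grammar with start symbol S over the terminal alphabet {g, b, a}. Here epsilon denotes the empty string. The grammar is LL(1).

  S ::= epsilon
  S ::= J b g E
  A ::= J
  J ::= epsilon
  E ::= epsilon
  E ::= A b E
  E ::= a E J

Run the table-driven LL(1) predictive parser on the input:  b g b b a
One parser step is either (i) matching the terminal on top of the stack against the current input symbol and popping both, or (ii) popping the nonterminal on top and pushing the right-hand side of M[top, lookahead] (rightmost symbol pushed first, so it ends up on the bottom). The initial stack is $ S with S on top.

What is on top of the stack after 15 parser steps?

step 1: stack=$ S  input=b g b b a $  — expand S ::= J b g E
step 2: stack=$ E g b J  input=b g b b a $  — expand J ::= epsilon
step 3: stack=$ E g b  input=b g b b a $  — match b
step 4: stack=$ E g  input=g b b a $  — match g
step 5: stack=$ E  input=b b a $  — expand E ::= A b E
step 6: stack=$ E b A  input=b b a $  — expand A ::= J
step 7: stack=$ E b J  input=b b a $  — expand J ::= epsilon
step 8: stack=$ E b  input=b b a $  — match b
step 9: stack=$ E  input=b a $  — expand E ::= A b E
step 10: stack=$ E b A  input=b a $  — expand A ::= J
step 11: stack=$ E b J  input=b a $  — expand J ::= epsilon
step 12: stack=$ E b  input=b a $  — match b
step 13: stack=$ E  input=a $  — expand E ::= a E J
step 14: stack=$ J E a  input=a $  — match a
step 15: stack=$ J E  input=$  — expand E ::= epsilon
Stack after step 15: $ J (top = J).

J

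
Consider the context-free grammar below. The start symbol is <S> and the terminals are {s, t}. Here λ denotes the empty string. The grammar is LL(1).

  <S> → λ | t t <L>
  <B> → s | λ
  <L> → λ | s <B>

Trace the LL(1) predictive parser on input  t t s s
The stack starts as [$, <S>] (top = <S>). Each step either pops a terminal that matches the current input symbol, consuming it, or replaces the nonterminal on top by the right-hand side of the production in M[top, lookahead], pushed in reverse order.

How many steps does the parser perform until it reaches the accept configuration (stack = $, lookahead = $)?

7

step 1: stack=$ <S>  input=t t s s $  — expand <S> → t t <L>
step 2: stack=$ <L> t t  input=t t s s $  — match t
step 3: stack=$ <L> t  input=t s s $  — match t
step 4: stack=$ <L>  input=s s $  — expand <L> → s <B>
step 5: stack=$ <B> s  input=s s $  — match s
step 6: stack=$ <B>  input=s $  — expand <B> → s
step 7: stack=$ s  input=s $  — match s
Accept reached after 7 steps.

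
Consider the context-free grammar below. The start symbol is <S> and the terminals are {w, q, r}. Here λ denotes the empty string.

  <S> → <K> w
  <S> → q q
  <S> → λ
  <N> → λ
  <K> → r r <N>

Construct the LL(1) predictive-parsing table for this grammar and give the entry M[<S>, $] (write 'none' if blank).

<S> → λ

FIRST(<N>): from <N>→λ we get {λ}. So FIRST(<N>) = {λ}.
FIRST(<K>): from <K>→r r <N> we get {r}. So FIRST(<K>) = {r}.
FIRST(<S>): from <S>→<K> w we get {r}; from <S>→q q we get {q}; from <S>→λ we get {λ}. So FIRST(<S>) = {λ, q, r}.
FOLLOW(<S>) includes $ since <S> is the start symbol.
FOLLOW(<S>): <S> appears on no right-hand side. Thus FOLLOW(<S>) = {$}.
For <S> → <K> w: FIRST(<K> w) = {r}, so it goes in M[<S>, t] for t ∈ {r}.
For <S> → q q: FIRST(q q) = {q}, so it goes in M[<S>, t] for t ∈ {q}.
For <S> → λ: FIRST(λ) = {λ}, so it goes in M[<S>, t] for t ∈ {}; since λ ∈ FIRST, also for every t ∈ FOLLOW(<S>) = {$}.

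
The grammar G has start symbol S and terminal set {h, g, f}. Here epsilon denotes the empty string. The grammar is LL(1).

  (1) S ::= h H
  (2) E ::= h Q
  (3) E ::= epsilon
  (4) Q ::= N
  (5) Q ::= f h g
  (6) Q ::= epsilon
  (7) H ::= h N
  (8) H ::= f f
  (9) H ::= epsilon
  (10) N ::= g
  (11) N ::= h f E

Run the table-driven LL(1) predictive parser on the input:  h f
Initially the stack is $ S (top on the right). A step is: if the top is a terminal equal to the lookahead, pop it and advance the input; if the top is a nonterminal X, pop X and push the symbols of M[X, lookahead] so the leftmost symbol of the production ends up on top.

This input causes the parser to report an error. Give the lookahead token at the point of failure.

     Stack  Input  Action
  1  $ S    h f $  expand S ::= h H
  2  $ H h  h f $  match h
  3  $ H    f $    expand H ::= f f
  4  $ f f  f $    match f
  5  $ f    $      error: top is terminal f but lookahead is $

$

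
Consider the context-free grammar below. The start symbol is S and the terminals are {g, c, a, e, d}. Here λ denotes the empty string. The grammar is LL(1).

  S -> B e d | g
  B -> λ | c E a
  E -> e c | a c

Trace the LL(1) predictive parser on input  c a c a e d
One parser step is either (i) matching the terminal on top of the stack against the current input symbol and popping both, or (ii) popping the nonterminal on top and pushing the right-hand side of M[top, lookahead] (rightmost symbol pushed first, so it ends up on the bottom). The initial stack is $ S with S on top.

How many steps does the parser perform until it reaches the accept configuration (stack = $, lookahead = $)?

     Stack        Input          Action
  1  $ S          c a c a e d $  expand S -> B e d
  2  $ d e B      c a c a e d $  expand B -> c E a
  3  $ d e a E c  c a c a e d $  match c
  4  $ d e a E    a c a e d $    expand E -> a c
  5  $ d e a c a  a c a e d $    match a
  6  $ d e a c    c a e d $      match c
  7  $ d e a      a e d $        match a
  8  $ d e        e d $          match e
  9  $ d          d $            match d
Accept reached after 9 steps.

9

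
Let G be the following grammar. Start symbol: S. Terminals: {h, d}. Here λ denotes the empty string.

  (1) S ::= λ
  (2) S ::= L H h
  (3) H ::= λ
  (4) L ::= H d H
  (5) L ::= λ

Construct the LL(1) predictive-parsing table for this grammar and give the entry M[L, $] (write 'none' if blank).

none

FIRST(H): from H::=λ we get {λ}. So FIRST(H) = {λ}.
FIRST(L): from L::=H d H we get {d}; from L::=λ we get {λ}. So FIRST(L) = {λ, d}.
FIRST(S): from S::=λ we get {λ}; from S::=L H h we get {d, h}. So FIRST(S) = {λ, d, h}.
FOLLOW(S) includes $ since S is the start symbol.
FOLLOW(L): in S::=L H h, L is followed by H h with FIRST {h}. Thus FOLLOW(L) = {h}.
For L ::= H d H: FIRST(H d H) = {d}, so it goes in M[L, t] for t ∈ {d}.
For L ::= λ: FIRST(λ) = {λ}, so it goes in M[L, t] for t ∈ {}; since λ ∈ FIRST, also for every t ∈ FOLLOW(L) = {h}.
None of these place a production in M[L, $].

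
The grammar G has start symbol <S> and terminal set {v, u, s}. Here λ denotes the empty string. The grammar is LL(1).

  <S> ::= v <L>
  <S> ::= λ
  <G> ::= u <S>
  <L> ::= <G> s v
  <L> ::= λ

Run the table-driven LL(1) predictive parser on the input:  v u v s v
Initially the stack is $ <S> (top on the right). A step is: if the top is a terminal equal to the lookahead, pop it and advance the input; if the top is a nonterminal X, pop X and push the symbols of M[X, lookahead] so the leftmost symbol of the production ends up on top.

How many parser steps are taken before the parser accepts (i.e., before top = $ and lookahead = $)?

10

step 1: stack=$ <S>  input=v u v s v $  — expand <S> ::= v <L>
step 2: stack=$ <L> v  input=v u v s v $  — match v
step 3: stack=$ <L>  input=u v s v $  — expand <L> ::= <G> s v
step 4: stack=$ v s <G>  input=u v s v $  — expand <G> ::= u <S>
step 5: stack=$ v s <S> u  input=u v s v $  — match u
step 6: stack=$ v s <S>  input=v s v $  — expand <S> ::= v <L>
step 7: stack=$ v s <L> v  input=v s v $  — match v
step 8: stack=$ v s <L>  input=s v $  — expand <L> ::= λ
step 9: stack=$ v s  input=s v $  — match s
step 10: stack=$ v  input=v $  — match v
Accept reached after 10 steps.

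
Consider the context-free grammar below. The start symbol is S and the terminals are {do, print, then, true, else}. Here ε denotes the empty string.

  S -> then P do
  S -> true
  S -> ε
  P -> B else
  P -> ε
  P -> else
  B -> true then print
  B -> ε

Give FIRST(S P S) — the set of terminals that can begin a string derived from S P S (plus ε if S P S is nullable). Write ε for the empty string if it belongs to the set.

{ε, else, then, true}

FIRST(S) = {ε, then, true}
FIRST(B) = {ε, true}
FIRST(P) = {ε, else, true}  (via B else)
FIRST(S P S): take FIRST of each symbol in turn, carrying on past any symbol whose FIRST contains ε; result {ε, else, then, true}.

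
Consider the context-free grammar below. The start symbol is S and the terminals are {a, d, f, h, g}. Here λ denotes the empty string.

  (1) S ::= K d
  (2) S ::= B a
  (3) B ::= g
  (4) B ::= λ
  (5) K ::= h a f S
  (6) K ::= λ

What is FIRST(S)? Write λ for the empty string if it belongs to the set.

{a, d, g, h}

FIRST(B) = {λ, g}
FIRST(K) = {λ, h}
FIRST(S) = {a, d, g, h}  (via K d, B a)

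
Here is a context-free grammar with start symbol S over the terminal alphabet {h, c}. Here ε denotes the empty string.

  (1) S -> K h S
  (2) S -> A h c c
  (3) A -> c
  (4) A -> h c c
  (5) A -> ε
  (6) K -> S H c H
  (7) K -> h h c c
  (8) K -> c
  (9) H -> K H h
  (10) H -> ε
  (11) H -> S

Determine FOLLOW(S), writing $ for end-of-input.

FIRST(A): from A->c we get {c}; from A->h c c we get {h}; from A->ε we get {ε}. So FIRST(A) = {ε, c, h}.
FIRST(S): from S->K h S we get {c, h}; from S->A h c c we get {c, h}. So FIRST(S) = {c, h}.
FIRST(K): from K->S H c H we get {c, h}; from K->h h c c we get {h}; from K->c we get {c}. So FIRST(K) = {c, h}.
FIRST(H): from H->K H h we get {c, h}; from H->ε we get {ε}; from H->S we get {c, h}. So FIRST(H) = {ε, c, h}.
FOLLOW(S) includes $ since S is the start symbol.
FOLLOW(A): in S->A h c c, A is followed by h c c with FIRST {h}. Thus FOLLOW(A) = {h}.
FOLLOW(K): in S->K h S, K is followed by h S with FIRST {h}; in H->K H h, K is followed by H h with FIRST {c, h}. Thus FOLLOW(K) = {c, h}.
FOLLOW(H): in K->S H c H (occurrence 1), H is followed by c H with FIRST {c}; in K->S H c H (occurrence 2), the suffix after H is empty, so FOLLOW(H) ⊇ FOLLOW(K) = {c, h}; in H->K H h, H is followed by h with FIRST {h}. Thus FOLLOW(H) = {c, h}.
FOLLOW(S): in S->K h S, the suffix after S is empty (adds nothing new); in K->S H c H, S is followed by H c H with FIRST {c, h}; in H->S, the suffix after S is empty, so FOLLOW(S) ⊇ FOLLOW(H) = {c, h}. Thus FOLLOW(S) = {$, c, h}.

{$, c, h}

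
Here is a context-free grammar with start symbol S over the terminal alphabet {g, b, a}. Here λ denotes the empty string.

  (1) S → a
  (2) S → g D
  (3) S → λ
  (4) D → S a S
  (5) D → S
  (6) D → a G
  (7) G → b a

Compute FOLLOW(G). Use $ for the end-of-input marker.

FIRST(S): from S→a we get {a}; from S→g D we get {g}; from S→λ we get {λ}. So FIRST(S) = {λ, a, g}.
FIRST(G): from G→b a we get {b}. So FIRST(G) = {b}.
FIRST(D): from D→S a S we get {a, g}; from D→S we get {λ, a, g}; from D→a G we get {a}. So FIRST(D) = {λ, a, g}.
FOLLOW(S) includes $ since S is the start symbol.
FOLLOW(S): in D→S a S (occurrence 1), S is followed by a S with FIRST {a}; in D→S a S (occurrence 2), the suffix after S is empty, so FOLLOW(S) ⊇ FOLLOW(D) = {$, a}; in D→S, the suffix after S is empty, so FOLLOW(S) ⊇ FOLLOW(D) = {$, a}. Thus FOLLOW(S) = {$, a}.
FOLLOW(D): in S→g D, the suffix after D is empty, so FOLLOW(D) ⊇ FOLLOW(S) = {$, a}. Thus FOLLOW(D) = {$, a}.
FOLLOW(G): in D→a G, the suffix after G is empty, so FOLLOW(G) ⊇ FOLLOW(D) = {$, a}. Thus FOLLOW(G) = {$, a}.

{$, a}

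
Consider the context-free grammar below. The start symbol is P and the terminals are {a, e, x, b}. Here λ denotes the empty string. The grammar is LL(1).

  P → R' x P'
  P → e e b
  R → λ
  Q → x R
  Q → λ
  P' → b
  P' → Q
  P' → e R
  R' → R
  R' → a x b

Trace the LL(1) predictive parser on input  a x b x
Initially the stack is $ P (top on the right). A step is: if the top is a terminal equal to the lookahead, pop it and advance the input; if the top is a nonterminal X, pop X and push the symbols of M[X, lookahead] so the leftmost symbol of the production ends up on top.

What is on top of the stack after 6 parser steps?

P'

step 1: stack=$ P  input=a x b x $  — expand P → R' x P'
step 2: stack=$ P' x R'  input=a x b x $  — expand R' → a x b
step 3: stack=$ P' x b x a  input=a x b x $  — match a
step 4: stack=$ P' x b x  input=x b x $  — match x
step 5: stack=$ P' x b  input=b x $  — match b
step 6: stack=$ P' x  input=x $  — match x
Stack after step 6: $ P' (top = P').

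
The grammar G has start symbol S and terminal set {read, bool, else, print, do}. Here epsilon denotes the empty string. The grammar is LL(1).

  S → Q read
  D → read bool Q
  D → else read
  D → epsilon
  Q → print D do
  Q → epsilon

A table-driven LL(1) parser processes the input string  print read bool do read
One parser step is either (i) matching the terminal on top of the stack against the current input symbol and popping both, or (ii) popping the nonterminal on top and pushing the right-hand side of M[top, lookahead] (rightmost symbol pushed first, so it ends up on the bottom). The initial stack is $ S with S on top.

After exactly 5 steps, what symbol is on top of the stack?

     Stack                  Input                      Action
  1  $ S                    print read bool do read $  expand S → Q read
  2  $ read Q               print read bool do read $  expand Q → print D do
  3  $ read do D print      print read bool do read $  match print
  4  $ read do D            read bool do read $        expand D → read bool Q
  5  $ read do Q bool read  read bool do read $        match read
Stack after step 5: $ read do Q bool (top = bool).

bool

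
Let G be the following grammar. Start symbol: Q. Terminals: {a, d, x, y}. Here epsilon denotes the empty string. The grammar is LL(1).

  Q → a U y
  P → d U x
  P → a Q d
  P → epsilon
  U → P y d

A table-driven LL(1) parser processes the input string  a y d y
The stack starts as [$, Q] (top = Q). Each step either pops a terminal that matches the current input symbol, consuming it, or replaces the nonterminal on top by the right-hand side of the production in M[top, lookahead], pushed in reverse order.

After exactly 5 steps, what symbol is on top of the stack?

     Stack      Input      Action
  1  $ Q        a y d y $  expand Q → a U y
  2  $ y U a    a y d y $  match a
  3  $ y U      y d y $    expand U → P y d
  4  $ y d y P  y d y $    expand P → epsilon
  5  $ y d y    y d y $    match y
Stack after step 5: $ y d (top = d).

d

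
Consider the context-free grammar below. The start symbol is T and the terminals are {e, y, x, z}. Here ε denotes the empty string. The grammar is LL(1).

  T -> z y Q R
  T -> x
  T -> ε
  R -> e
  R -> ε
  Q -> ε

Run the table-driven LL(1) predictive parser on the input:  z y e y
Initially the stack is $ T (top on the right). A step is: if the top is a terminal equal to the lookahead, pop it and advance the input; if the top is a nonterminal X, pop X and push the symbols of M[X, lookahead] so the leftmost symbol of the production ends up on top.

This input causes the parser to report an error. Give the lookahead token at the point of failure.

step 1: stack=$ T  input=z y e y $  — expand T -> z y Q R
step 2: stack=$ R Q y z  input=z y e y $  — match z
step 3: stack=$ R Q y  input=y e y $  — match y
step 4: stack=$ R Q  input=e y $  — expand Q -> ε
step 5: stack=$ R  input=e y $  — expand R -> e
step 6: stack=$ e  input=e y $  — match e
step 7: stack=$  input=y $  — error: stack empty but input remains

y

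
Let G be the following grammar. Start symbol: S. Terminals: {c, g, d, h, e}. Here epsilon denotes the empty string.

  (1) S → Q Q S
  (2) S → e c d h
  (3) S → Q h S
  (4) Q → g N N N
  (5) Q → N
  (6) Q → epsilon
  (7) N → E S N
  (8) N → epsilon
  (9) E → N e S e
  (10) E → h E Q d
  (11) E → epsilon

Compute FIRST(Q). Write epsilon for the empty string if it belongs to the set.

FIRST(S): from S→Q Q S we get {e, g, h}; from S→e c d h we get {e}; from S→Q h S we get {e, g, h}. So FIRST(S) = {e, g, h}.
FIRST(Q): from Q→g N N N we get {g}; from Q→N we get {epsilon, e, g, h}; from Q→epsilon we get {epsilon}. So FIRST(Q) = {epsilon, e, g, h}.
FIRST(N): from N→E S N we get {e, g, h}; from N→epsilon we get {epsilon}. So FIRST(N) = {epsilon, e, g, h}.
FIRST(E): from E→N e S e we get {e, g, h}; from E→h E Q d we get {h}; from E→epsilon we get {epsilon}. So FIRST(E) = {epsilon, e, g, h}.

{epsilon, e, g, h}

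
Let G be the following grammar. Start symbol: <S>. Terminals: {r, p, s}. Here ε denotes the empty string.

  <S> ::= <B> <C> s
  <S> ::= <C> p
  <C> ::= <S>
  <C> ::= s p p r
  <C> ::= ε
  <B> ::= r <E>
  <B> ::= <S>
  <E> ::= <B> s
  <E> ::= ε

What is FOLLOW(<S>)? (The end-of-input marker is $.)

{$, p, r, s}

FIRST(<S>): from <S>::=<B> <C> s we get {p, r, s}; from <S>::=<C> p we get {p, r, s}. So FIRST(<S>) = {p, r, s}.
FIRST(<C>): from <C>::=<S> we get {p, r, s}; from <C>::=s p p r we get {s}; from <C>::=ε we get {ε}. So FIRST(<C>) = {ε, p, r, s}.
FIRST(<B>): from <B>::=r <E> we get {r}; from <B>::=<S> we get {p, r, s}. So FIRST(<B>) = {p, r, s}.
FIRST(<E>): from <E>::=<B> s we get {p, r, s}; from <E>::=ε we get {ε}. So FIRST(<E>) = {ε, p, r, s}.
FOLLOW(<S>) includes $ since <S> is the start symbol.
FOLLOW(<C>): in <S>::=<B> <C> s, <C> is followed by s with FIRST {s}; in <S>::=<C> p, <C> is followed by p with FIRST {p}. Thus FOLLOW(<C>) = {p, s}.
FOLLOW(<B>): in <S>::=<B> <C> s, <B> is followed by <C> s with FIRST {p, r, s}; in <E>::=<B> s, <B> is followed by s with FIRST {s}. Thus FOLLOW(<B>) = {p, r, s}.
FOLLOW(<S>): in <C>::=<S>, the suffix after <S> is empty, so FOLLOW(<S>) ⊇ FOLLOW(<C>) = {p, s}; in <B>::=<S>, the suffix after <S> is empty, so FOLLOW(<S>) ⊇ FOLLOW(<B>) = {p, r, s}. Thus FOLLOW(<S>) = {$, p, r, s}.
FOLLOW(<E>): in <B>::=r <E>, the suffix after <E> is empty, so FOLLOW(<E>) ⊇ FOLLOW(<B>) = {p, r, s}. Thus FOLLOW(<E>) = {p, r, s}.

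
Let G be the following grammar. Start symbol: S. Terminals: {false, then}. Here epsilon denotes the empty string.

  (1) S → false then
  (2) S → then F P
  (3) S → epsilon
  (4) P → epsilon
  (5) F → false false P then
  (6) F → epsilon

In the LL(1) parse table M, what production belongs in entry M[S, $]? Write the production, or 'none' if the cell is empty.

FIRST(S): from S→false then we get {false}; from S→then F P we get {then}; from S→epsilon we get {epsilon}. So FIRST(S) = {epsilon, false, then}.
FIRST(P): from P→epsilon we get {epsilon}. So FIRST(P) = {epsilon}.
FIRST(F): from F→false false P then we get {false}; from F→epsilon we get {epsilon}. So FIRST(F) = {epsilon, false}.
FOLLOW(S) includes $ since S is the start symbol.
FOLLOW(S): S appears on no right-hand side. Thus FOLLOW(S) = {$}.
For S → false then: FIRST(false then) = {false}, so it goes in M[S, t] for t ∈ {false}.
For S → then F P: FIRST(then F P) = {then}, so it goes in M[S, t] for t ∈ {then}.
For S → epsilon: FIRST(epsilon) = {epsilon}, so it goes in M[S, t] for t ∈ {}; since epsilon ∈ FIRST, also for every t ∈ FOLLOW(S) = {$}.

S → epsilon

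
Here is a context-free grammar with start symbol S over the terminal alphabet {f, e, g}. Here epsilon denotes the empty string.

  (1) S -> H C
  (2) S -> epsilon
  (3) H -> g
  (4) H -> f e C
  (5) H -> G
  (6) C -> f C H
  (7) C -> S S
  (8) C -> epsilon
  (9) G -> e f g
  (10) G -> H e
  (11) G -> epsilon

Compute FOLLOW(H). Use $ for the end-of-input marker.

FIRST(S) = {epsilon, e, f, g}  (via H C)
FIRST(C) = {epsilon, e, f, g}  (via S S)
FIRST(H) = {epsilon, e, f, g}  (via G)
FIRST(G) = {epsilon, e, f, g}  (via H e)
FOLLOW(S) includes $ since S is the start symbol.
FOLLOW(S): in C->S S (occurrence 1), S is followed by S with FIRST {epsilon, e, f, g}; in C->S S (occurrence 1), the suffix after S is nullable, so FOLLOW(S) ⊇ FOLLOW(C) = {$, e, f, g}; in C->S S (occurrence 2), the suffix after S is empty, so FOLLOW(S) ⊇ FOLLOW(C) = {$, e, f, g}. Thus FOLLOW(S) = {$, e, f, g}.
FOLLOW(H): in S->H C, H is followed by C with FIRST {epsilon, e, f, g}; in S->H C, the suffix after H is nullable, so FOLLOW(H) ⊇ FOLLOW(S) = {$, e, f, g}; in C->f C H, the suffix after H is empty, so FOLLOW(H) ⊇ FOLLOW(C) = {$, e, f, g}; in G->H e, H is followed by e with FIRST {e}. Thus FOLLOW(H) = {$, e, f, g}.
FOLLOW(C): in S->H C, the suffix after C is empty, so FOLLOW(C) ⊇ FOLLOW(S) = {$, e, f, g}; in H->f e C, the suffix after C is empty, so FOLLOW(C) ⊇ FOLLOW(H) = {$, e, f, g}; in C->f C H, C is followed by H with FIRST {epsilon, e, f, g}; in C->f C H, the suffix after C is nullable (adds nothing new). Thus FOLLOW(C) = {$, e, f, g}.
FOLLOW(G): in H->G, the suffix after G is empty, so FOLLOW(G) ⊇ FOLLOW(H) = {$, e, f, g}. Thus FOLLOW(G) = {$, e, f, g}.

{$, e, f, g}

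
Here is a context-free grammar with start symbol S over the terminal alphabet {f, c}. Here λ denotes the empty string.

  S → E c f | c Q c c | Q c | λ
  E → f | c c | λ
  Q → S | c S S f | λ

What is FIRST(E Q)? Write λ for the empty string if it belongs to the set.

{λ, c, f}

FIRST(E) = {λ, c, f}
FIRST(S) = {λ, c, f}  (via E c f, Q c)
FIRST(Q) = {λ, c, f}  (via S)
FIRST(E Q): take FIRST of each symbol in turn, carrying on past any symbol whose FIRST contains λ; result {λ, c, f}.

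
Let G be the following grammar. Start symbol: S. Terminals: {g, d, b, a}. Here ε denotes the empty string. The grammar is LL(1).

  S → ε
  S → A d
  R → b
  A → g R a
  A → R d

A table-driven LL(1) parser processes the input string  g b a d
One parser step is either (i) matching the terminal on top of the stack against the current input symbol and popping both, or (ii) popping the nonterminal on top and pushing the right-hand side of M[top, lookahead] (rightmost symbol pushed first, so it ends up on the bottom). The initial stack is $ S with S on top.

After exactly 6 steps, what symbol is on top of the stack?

d

step 1: stack=$ S  input=g b a d $  — expand S → A d
step 2: stack=$ d A  input=g b a d $  — expand A → g R a
step 3: stack=$ d a R g  input=g b a d $  — match g
step 4: stack=$ d a R  input=b a d $  — expand R → b
step 5: stack=$ d a b  input=b a d $  — match b
step 6: stack=$ d a  input=a d $  — match a
Stack after step 6: $ d (top = d).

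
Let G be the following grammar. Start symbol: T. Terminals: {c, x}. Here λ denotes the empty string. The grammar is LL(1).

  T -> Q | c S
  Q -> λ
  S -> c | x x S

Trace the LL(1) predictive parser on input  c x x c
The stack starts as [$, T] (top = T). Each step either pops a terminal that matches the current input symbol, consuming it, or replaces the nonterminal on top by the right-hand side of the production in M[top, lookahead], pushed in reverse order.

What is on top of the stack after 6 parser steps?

c

     Stack    Input      Action
  1  $ T      c x x c $  expand T -> c S
  2  $ S c    c x x c $  match c
  3  $ S      x x c $    expand S -> x x S
  4  $ S x x  x x c $    match x
  5  $ S x    x c $      match x
  6  $ S      c $        expand S -> c
Stack after step 6: $ c (top = c).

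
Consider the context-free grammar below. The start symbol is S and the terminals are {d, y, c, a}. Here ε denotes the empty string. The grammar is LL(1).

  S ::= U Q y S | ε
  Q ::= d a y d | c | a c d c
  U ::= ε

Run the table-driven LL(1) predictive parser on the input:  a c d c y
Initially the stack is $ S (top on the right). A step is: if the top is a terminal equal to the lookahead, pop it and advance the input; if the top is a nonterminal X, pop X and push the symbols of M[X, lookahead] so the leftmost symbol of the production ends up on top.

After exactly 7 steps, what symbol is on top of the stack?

y

     Stack          Input        Action
  1  $ S            a c d c y $  expand S ::= U Q y S
  2  $ S y Q U      a c d c y $  expand U ::= ε
  3  $ S y Q        a c d c y $  expand Q ::= a c d c
  4  $ S y c d c a  a c d c y $  match a
  5  $ S y c d c    c d c y $    match c
  6  $ S y c d      d c y $      match d
  7  $ S y c        c y $        match c
Stack after step 7: $ S y (top = y).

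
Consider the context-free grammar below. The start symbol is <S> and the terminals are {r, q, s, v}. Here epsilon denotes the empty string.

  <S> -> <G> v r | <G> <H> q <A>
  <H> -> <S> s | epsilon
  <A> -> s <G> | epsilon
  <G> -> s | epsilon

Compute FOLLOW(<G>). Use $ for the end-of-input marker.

{$, q, s, v}

FIRST(<A>) = {epsilon, s}
FIRST(<G>) = {epsilon, s}
FIRST(<S>) = {q, s, v}  (via <G> v r, <G> <H> q <A>)
FIRST(<H>) = {epsilon, q, s, v}  (via <S> s)
FOLLOW(<S>) includes $ since <S> is the start symbol.
FOLLOW(<S>): in <H>-><S> s, <S> is followed by s with FIRST {s}. Thus FOLLOW(<S>) = {$, s}.
FOLLOW(<H>): in <S>-><G> <H> q <A>, <H> is followed by q <A> with FIRST {q}. Thus FOLLOW(<H>) = {q}.
FOLLOW(<A>): in <S>-><G> <H> q <A>, the suffix after <A> is empty, so FOLLOW(<A>) ⊇ FOLLOW(<S>) = {$, s}. Thus FOLLOW(<A>) = {$, s}.
FOLLOW(<G>): in <S>-><G> v r, <G> is followed by v r with FIRST {v}; in <S>-><G> <H> q <A>, <G> is followed by <H> q <A> with FIRST {q, s, v}; in <A>->s <G>, the suffix after <G> is empty, so FOLLOW(<G>) ⊇ FOLLOW(<A>) = {$, s}. Thus FOLLOW(<G>) = {$, q, s, v}.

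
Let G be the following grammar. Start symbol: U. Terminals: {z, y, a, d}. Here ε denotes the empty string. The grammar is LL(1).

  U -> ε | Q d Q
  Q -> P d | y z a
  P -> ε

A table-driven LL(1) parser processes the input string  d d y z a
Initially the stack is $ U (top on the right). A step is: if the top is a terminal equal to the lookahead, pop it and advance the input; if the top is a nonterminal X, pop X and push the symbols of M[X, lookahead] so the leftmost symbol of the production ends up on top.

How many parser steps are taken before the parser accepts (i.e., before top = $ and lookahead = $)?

step 1: stack=$ U  input=d d y z a $  — expand U -> Q d Q
step 2: stack=$ Q d Q  input=d d y z a $  — expand Q -> P d
step 3: stack=$ Q d d P  input=d d y z a $  — expand P -> ε
step 4: stack=$ Q d d  input=d d y z a $  — match d
step 5: stack=$ Q d  input=d y z a $  — match d
step 6: stack=$ Q  input=y z a $  — expand Q -> y z a
step 7: stack=$ a z y  input=y z a $  — match y
step 8: stack=$ a z  input=z a $  — match z
step 9: stack=$ a  input=a $  — match a
Accept reached after 9 steps.

9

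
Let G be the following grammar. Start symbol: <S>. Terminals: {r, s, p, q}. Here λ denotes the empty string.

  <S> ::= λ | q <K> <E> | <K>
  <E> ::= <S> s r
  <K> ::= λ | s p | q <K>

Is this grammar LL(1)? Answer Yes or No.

FIRST(<S>) = {λ, q, s}
FIRST(<E>) = {q, s}
FIRST(<K>) = {λ, q, s}
FOLLOW(<S>) = {$, s}
FOLLOW(<E>) = {$, s}
FOLLOW(<K>) = {$, q, s}
Cell M[<K>, q] receives both <K> ::= λ and <K> ::= q <K> — the grammar is not LL(1).

No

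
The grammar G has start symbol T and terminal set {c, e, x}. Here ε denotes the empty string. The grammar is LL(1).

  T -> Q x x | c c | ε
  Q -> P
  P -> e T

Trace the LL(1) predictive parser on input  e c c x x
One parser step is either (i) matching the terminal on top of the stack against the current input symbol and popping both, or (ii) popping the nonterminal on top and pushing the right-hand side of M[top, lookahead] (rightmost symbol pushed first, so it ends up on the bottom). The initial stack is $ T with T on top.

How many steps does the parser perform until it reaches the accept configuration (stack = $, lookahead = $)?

     Stack      Input        Action
  1  $ T        e c c x x $  expand T -> Q x x
  2  $ x x Q    e c c x x $  expand Q -> P
  3  $ x x P    e c c x x $  expand P -> e T
  4  $ x x T e  e c c x x $  match e
  5  $ x x T    c c x x $    expand T -> c c
  6  $ x x c c  c c x x $    match c
  7  $ x x c    c x x $      match c
  8  $ x x      x x $        match x
  9  $ x        x $          match x
Accept reached after 9 steps.

9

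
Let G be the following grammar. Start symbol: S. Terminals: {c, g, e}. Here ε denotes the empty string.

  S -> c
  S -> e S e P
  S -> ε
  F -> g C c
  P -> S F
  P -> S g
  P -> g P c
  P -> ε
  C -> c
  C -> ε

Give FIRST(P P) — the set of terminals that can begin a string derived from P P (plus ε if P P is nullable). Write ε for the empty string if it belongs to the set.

{ε, c, e, g}

FIRST(S) = {ε, c, e}
FIRST(F) = {g}
FIRST(C) = {ε, c}
FIRST(P) = {ε, c, e, g}  (via S F, S g)
FIRST(P P): take FIRST of each symbol in turn, carrying on past any symbol whose FIRST contains ε; result {ε, c, e, g}.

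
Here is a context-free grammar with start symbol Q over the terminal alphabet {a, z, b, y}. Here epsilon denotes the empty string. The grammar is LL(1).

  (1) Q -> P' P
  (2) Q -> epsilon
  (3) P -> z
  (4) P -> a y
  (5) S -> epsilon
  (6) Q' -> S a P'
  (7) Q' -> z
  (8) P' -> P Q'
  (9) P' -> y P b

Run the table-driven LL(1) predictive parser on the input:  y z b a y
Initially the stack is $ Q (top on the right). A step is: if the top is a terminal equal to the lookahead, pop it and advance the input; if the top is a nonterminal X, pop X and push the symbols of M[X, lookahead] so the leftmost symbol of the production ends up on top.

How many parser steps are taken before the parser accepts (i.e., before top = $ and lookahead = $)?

     Stack      Input        Action
  1  $ Q        y z b a y $  expand Q -> P' P
  2  $ P P'     y z b a y $  expand P' -> y P b
  3  $ P b P y  y z b a y $  match y
  4  $ P b P    z b a y $    expand P -> z
  5  $ P b z    z b a y $    match z
  6  $ P b      b a y $      match b
  7  $ P        a y $        expand P -> a y
  8  $ y a      a y $        match a
  9  $ y        y $          match y
Accept reached after 9 steps.

9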